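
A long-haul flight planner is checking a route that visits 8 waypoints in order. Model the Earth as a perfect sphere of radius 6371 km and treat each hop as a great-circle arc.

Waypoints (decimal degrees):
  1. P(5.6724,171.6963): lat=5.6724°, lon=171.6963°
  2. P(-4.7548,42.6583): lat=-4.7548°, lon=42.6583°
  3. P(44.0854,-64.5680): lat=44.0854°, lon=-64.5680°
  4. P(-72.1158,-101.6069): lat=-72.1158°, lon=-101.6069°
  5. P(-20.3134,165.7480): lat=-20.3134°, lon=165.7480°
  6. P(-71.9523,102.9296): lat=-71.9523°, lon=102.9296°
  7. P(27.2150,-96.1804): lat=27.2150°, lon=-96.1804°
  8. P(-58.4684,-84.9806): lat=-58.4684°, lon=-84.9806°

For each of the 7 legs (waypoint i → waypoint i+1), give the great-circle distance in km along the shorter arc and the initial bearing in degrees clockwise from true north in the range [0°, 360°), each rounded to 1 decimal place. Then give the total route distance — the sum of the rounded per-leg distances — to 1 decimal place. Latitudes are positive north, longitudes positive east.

Leg 1: dist=14372.6 km, bearing=268.5°
Leg 2: dist=11747.1 km, bearing=314.6°
Leg 3: dist=13241.1 km, bearing=192.2°
Leg 4: dist=7951.9 km, bearing=261.0°
Leg 5: dist=6942.1 km, bearing=198.1°
Leg 6: dist=14904.6 km, bearing=156.1°
Leg 7: dist=9584.1 km, bearing=174.2°
Total: 78743.5 km

Leg 1: φ1=0.0990021, φ2=-0.0829869, Δφ=-0.1819890, Δλ=-2.2521380 rad; a=sin²(Δφ/2)+cosφ1·cosφ2·sin²(Δλ/2)=0.8163938400; c=2·atan2(√a, √(1-a))=2.255944406; dist=6371·c=14372.622 ≈ 14372.6 km; running total=14372.6 km
Leg 1 bearing: y=sinΔλ·cosφ2=-0.77405535, x=cosφ1·sinφ2-sinφ1·cosφ2·cosΔλ=-0.02044682; θ=atan2(y, x)=-91.5131° <0 so +360° → 268.4869° ≈ 268.5°
Leg 2: φ1=-0.0829869, φ2=0.7694354, Δφ=0.8524223, Δλ=-1.8714520 rad; a=sin²(Δφ/2)+cosφ1·cosφ2·sin²(Δλ/2)=0.6348306276; c=2·atan2(√a, √(1-a))=1.843837565; dist=6371·c=11747.089 ≈ 11747.1 km; running total=26119.7 km
Leg 2 bearing: y=sinΔλ·cosφ2=-0.68608232, x=cosφ1·sinφ2-sinφ1·cosφ2·cosΔλ=0.67570249; θ=atan2(y, x)=-45.4367° <0 so +360° → 314.5633° ≈ 314.6°
Leg 3: φ1=0.7694354, φ2=-1.2586582, Δφ=-2.0280935, Δλ=-0.6464508 rad; a=sin²(Δφ/2)+cosφ1·cosφ2·sin²(Δλ/2)=0.7430165886; c=2·atan2(√a, √(1-a))=2.078341312; dist=6371·c=13241.112 ≈ 13241.1 km; running total=39360.8 km
Leg 3 bearing: y=sinΔλ·cosφ2=-0.18498037, x=cosφ1·sinφ2-sinφ1·cosφ2·cosΔλ=-0.85413934; θ=atan2(y, x)=-167.7802° <0 so +360° → 192.2198° ≈ 192.2°
Leg 4: φ1=-1.2586582, φ2=-0.3545357, Δφ=0.9041224, Δλ=4.6662233 rad; a=sin²(Δφ/2)+cosφ1·cosφ2·sin²(Δλ/2)=0.3414553137; c=2·atan2(√a, √(1-a))=1.248137422; dist=6371·c=7951.884 ≈ 7951.9 km; running total=47312.7 km
Leg 4 bearing: y=sinΔλ·cosφ2=-0.93680859, x=cosφ1·sinφ2-sinφ1·cosφ2·cosΔλ=-0.14779717; θ=atan2(y, x)=-98.9655° <0 so +360° → 261.0345° ≈ 261.0°
Leg 5: φ1=-0.3545357, φ2=-1.2558045, Δφ=-0.9012688, Δλ=-1.0963879 rad; a=sin²(Δφ/2)+cosφ1·cosφ2·sin²(Δλ/2)=0.2686013635; c=2·atan2(√a, √(1-a))=1.089648178; dist=6371·c=6942.149 ≈ 6942.1 km; running total=54254.8 km
Leg 5 bearing: y=sinΔλ·cosφ2=-0.27559436, x=cosφ1·sinφ2-sinφ1·cosφ2·cosΔλ=-0.84253572; θ=atan2(y, x)=-161.8870° <0 so +360° → 198.1130° ≈ 198.1°
Leg 6: φ1=-1.2558045, φ2=0.4749914, Δφ=1.7307959, Δλ=-3.4751251 rad; a=sin²(Δφ/2)+cosφ1·cosφ2·sin²(Δλ/2)=0.8475792221; c=2·atan2(√a, √(1-a))=2.339436616; dist=6371·c=14904.551 ≈ 14904.6 km; running total=69159.4 km
Leg 6 bearing: y=sinΔλ·cosφ2=0.29114045, x=cosφ1·sinφ2-sinφ1·cosφ2·cosΔλ=-0.65726096; θ=atan2(y, x)=156.1086° ≈ 156.1°
Leg 7: φ1=0.4749914, φ2=-1.0204661, Δφ=-1.4954574, Δλ=0.1954734 rad; a=sin²(Δφ/2)+cosφ1·cosφ2·sin²(Δλ/2)=0.4667946604; c=2·atan2(√a, √(1-a))=1.504336734; dist=6371·c=9584.129 ≈ 9584.1 km; running total=78743.5 km
Leg 7 bearing: y=sinΔλ·cosφ2=0.10157670, x=cosφ1·sinφ2-sinφ1·cosφ2·cosΔλ=-0.99260858; θ=atan2(y, x)=174.1571° ≈ 174.2°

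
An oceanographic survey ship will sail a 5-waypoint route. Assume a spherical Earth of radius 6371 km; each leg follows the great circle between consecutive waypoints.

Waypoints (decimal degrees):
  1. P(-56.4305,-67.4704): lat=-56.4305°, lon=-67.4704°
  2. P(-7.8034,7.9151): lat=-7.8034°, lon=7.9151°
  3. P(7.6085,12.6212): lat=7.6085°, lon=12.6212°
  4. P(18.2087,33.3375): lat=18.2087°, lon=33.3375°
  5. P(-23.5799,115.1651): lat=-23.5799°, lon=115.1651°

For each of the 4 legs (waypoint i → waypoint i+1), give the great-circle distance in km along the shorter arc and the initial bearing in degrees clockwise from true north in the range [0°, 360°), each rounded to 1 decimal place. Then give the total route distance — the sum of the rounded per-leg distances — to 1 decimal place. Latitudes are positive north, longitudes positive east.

Leg 1: φ1=-0.9848980, φ2=-0.1361950, Δφ=0.8487030, Δλ=1.3157252 rad; a=sin²(Δφ/2)+cosφ1·cosφ2·sin²(Δλ/2)=0.3743229697; c=2·atan2(√a, √(1-a))=1.316717351; dist=6371·c=8388.806 ≈ 8388.8 km; running total=8388.8 km
Leg 1 bearing: y=sinΔλ·cosφ2=0.95868474, x=cosφ1·sinφ2-sinφ1·cosφ2·cosΔλ=0.13320923; θ=atan2(y, x)=82.0894° ≈ 82.1°
Leg 2: φ1=-0.1361950, φ2=0.1327934, Δφ=0.2689884, Δλ=0.0821369 rad; a=sin²(Δφ/2)+cosφ1·cosφ2·sin²(Δλ/2)=0.0196352437; c=2·atan2(√a, √(1-a))=0.281176962; dist=6371·c=1791.378 ≈ 1791.4 km; running total=10180.2 km
Leg 2 bearing: y=sinΔλ·cosφ2=0.08132229, x=cosφ1·sinφ2-sinφ1·cosφ2·cosΔλ=0.26530264; θ=atan2(y, x)=17.0417° ≈ 17.0°
Leg 3: φ1=0.1327934, φ2=0.3178018, Δφ=0.1850084, Δλ=0.3615676 rad; a=sin²(Δφ/2)+cosφ1·cosφ2·sin²(Δλ/2)=0.0389717099; c=2·atan2(√a, √(1-a))=0.397435622; dist=6371·c=2532.062 ≈ 2532.1 km; running total=12712.3 km
Leg 3 bearing: y=sinΔλ·cosφ2=0.33602724, x=cosφ1·sinφ2-sinφ1·cosφ2·cosΔλ=0.19208685; θ=atan2(y, x)=60.2460° ≈ 60.2°
Leg 4: φ1=0.3178018, φ2=-0.4115469, Δφ=-0.7293487, Δλ=1.4281610 rad; a=sin²(Δφ/2)+cosφ1·cosφ2·sin²(Δλ/2)=0.5006206815; c=2·atan2(√a, √(1-a))=1.572037690; dist=6371·c=10015.452 ≈ 10015.5 km; running total=22727.8 km
Leg 4 bearing: y=sinΔλ·cosφ2=0.90719587, x=cosφ1·sinφ2-sinφ1·cosφ2·cosΔλ=-0.42070669; θ=atan2(y, x)=114.8792° ≈ 114.9°

Leg 1: dist=8388.8 km, bearing=82.1°
Leg 2: dist=1791.4 km, bearing=17.0°
Leg 3: dist=2532.1 km, bearing=60.2°
Leg 4: dist=10015.5 km, bearing=114.9°
Total: 22727.8 km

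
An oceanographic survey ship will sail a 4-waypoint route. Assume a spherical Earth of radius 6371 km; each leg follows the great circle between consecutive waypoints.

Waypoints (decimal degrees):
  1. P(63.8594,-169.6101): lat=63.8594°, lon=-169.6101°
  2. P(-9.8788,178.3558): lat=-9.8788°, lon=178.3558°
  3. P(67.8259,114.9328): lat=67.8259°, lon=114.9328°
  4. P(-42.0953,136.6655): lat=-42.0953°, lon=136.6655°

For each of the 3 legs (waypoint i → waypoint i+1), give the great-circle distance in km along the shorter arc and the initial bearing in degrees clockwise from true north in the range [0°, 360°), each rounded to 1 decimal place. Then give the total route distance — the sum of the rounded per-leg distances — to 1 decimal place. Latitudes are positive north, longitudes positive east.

Leg 1: φ1=1.1145568, φ2=-0.1724176, Δφ=-1.2869744, Δλ=6.0731506 rad; a=sin²(Δφ/2)+cosφ1·cosφ2·sin²(Δλ/2)=0.3647559670; c=2·atan2(√a, √(1-a))=1.296896368; dist=6371·c=8262.527 ≈ 8262.5 km; running total=8262.5 km
Leg 1 bearing: y=sinΔλ·cosφ2=-0.20540244, x=cosφ1·sinφ2-sinφ1·cosφ2·cosΔλ=-0.94055624; θ=atan2(y, x)=-167.6809° <0 so +360° → 192.3191° ≈ 192.3°
Leg 2: φ1=-0.1724176, φ2=1.1837853, Δφ=1.3562029, Δλ=-1.1069402 rad; a=sin²(Δφ/2)+cosφ1·cosφ2·sin²(Δλ/2)=0.4962604195; c=2·atan2(√a, √(1-a))=1.563317096; dist=6371·c=9959.893 ≈ 9959.9 km; running total=18222.4 km
Leg 2 bearing: y=sinΔλ·cosφ2=-0.33754149, x=cosφ1·sinφ2-sinφ1·cosφ2·cosΔλ=0.94128094; θ=atan2(y, x)=-19.7277° <0 so +360° → 340.2723° ≈ 340.3°
Leg 3: φ1=1.1837853, φ2=-0.7347016, Δφ=-1.9184869, Δλ=0.3793072 rad; a=sin²(Δφ/2)+cosφ1·cosφ2·sin²(Δλ/2)=0.6803168198; c=2·atan2(√a, √(1-a))=1.939743486; dist=6371·c=12358.106 ≈ 12358.1 km; running total=30580.5 km
Leg 3 bearing: y=sinΔλ·cosφ2=0.27475693, x=cosφ1·sinφ2-sinφ1·cosφ2·cosΔλ=-0.89132037; θ=atan2(y, x)=162.8676° ≈ 162.9°

Leg 1: dist=8262.5 km, bearing=192.3°
Leg 2: dist=9959.9 km, bearing=340.3°
Leg 3: dist=12358.1 km, bearing=162.9°
Total: 30580.5 km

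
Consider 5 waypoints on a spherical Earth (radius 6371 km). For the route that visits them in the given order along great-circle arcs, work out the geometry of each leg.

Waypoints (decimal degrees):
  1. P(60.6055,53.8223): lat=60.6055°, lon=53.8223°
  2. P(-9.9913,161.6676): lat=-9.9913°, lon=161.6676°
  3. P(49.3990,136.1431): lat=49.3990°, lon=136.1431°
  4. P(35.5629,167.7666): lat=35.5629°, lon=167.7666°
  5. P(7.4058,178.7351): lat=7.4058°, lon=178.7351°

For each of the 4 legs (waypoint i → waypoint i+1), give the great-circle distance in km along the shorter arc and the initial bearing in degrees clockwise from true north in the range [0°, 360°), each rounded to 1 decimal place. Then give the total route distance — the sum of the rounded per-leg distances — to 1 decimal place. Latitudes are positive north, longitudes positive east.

Leg 1: φ1=1.0577655, φ2=-0.1743811, Δφ=-1.2321466, Δλ=1.8822556 rad; a=sin²(Δφ/2)+cosφ1·cosφ2·sin²(Δλ/2)=0.6496461566; c=2·atan2(√a, √(1-a))=1.874747210; dist=6371·c=11944.014 ≈ 11944.0 km; running total=11944.0 km
Leg 1 bearing: y=sinΔλ·cosφ2=0.93745118, x=cosφ1·sinφ2-sinφ1·cosφ2·cosΔλ=0.17779031; θ=atan2(y, x)=79.2612° ≈ 79.3°
Leg 2: φ1=-0.1743811, φ2=0.8621752, Δφ=1.0365563, Δλ=-0.4454866 rad; a=sin²(Δφ/2)+cosφ1·cosφ2·sin²(Δλ/2)=0.2766828623; c=2·atan2(√a, √(1-a))=1.107796313; dist=6371·c=7057.770 ≈ 7057.8 km; running total=19001.8 km
Leg 2 bearing: y=sinΔλ·cosφ2=-0.28042237, x=cosφ1·sinφ2-sinφ1·cosφ2·cosΔλ=0.84963587; θ=atan2(y, x)=-18.2655° <0 so +360° → 341.7345° ≈ 341.7°
Leg 3: φ1=0.8621752, φ2=0.6206897, Δφ=-0.2414855, Δλ=0.5519342 rad; a=sin²(Δφ/2)+cosφ1·cosφ2·sin²(Δλ/2)=0.0538129621; c=2·atan2(√a, √(1-a))=0.468217645; dist=6371·c=2983.015 ≈ 2983.0 km; running total=21984.8 km
Leg 3 bearing: y=sinΔλ·cosφ2=0.42653490, x=cosφ1·sinφ2-sinφ1·cosφ2·cosΔλ=-0.14743299; θ=atan2(y, x)=109.0679° ≈ 109.1°
Leg 4: φ1=0.6206897, φ2=0.1292556, Δφ=-0.4914341, Δλ=0.1914364 rad; a=sin²(Δφ/2)+cosφ1·cosφ2·sin²(Δλ/2)=0.0665398333; c=2·atan2(√a, √(1-a))=0.521806132; dist=6371·c=3324.427 ≈ 3324.4 km; running total=25309.2 km
Leg 4 bearing: y=sinΔλ·cosφ2=0.18868209, x=cosφ1·sinφ2-sinφ1·cosφ2·cosΔλ=-0.46135475; θ=atan2(y, x)=157.7567° ≈ 157.8°

Leg 1: dist=11944.0 km, bearing=79.3°
Leg 2: dist=7057.8 km, bearing=341.7°
Leg 3: dist=2983.0 km, bearing=109.1°
Leg 4: dist=3324.4 km, bearing=157.8°
Total: 25309.2 km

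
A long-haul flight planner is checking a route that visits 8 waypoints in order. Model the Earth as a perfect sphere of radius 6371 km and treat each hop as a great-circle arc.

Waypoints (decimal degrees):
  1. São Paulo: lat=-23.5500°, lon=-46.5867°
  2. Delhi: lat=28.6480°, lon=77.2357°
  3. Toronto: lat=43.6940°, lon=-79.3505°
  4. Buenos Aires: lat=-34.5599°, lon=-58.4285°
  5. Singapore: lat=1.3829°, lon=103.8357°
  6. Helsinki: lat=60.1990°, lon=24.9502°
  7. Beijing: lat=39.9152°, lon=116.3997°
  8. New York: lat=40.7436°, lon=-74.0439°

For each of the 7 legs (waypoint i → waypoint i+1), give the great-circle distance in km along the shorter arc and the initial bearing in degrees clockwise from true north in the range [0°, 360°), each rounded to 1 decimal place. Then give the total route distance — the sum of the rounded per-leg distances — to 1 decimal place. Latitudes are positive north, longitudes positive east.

Leg 1: φ1=-0.4110250, φ2=0.5000019, Δφ=0.9110270, Δλ=2.1611086 rad; a=sin²(Δφ/2)+cosφ1·cosφ2·sin²(Δλ/2)=0.8196750093; c=2·atan2(√a, √(1-a))=2.264448973; dist=6371·c=14426.804 ≈ 14426.8 km; running total=14426.8 km
Leg 1 bearing: y=sinΔλ·cosφ2=0.72906580, x=cosφ1·sinφ2-sinφ1·cosφ2·cosΔλ=0.24432482; θ=atan2(y, x)=71.4729° ≈ 71.5°
Leg 2: φ1=0.5000019, φ2=0.7626042, Δφ=0.2626022, Δλ=-2.7329448 rad; a=sin²(Δφ/2)+cosφ1·cosφ2·sin²(Δλ/2)=0.6255435430; c=2·atan2(√a, √(1-a))=1.824599483; dist=6371·c=11624.523 ≈ 11624.5 km; running total=26051.3 km
Leg 2 bearing: y=sinΔλ·cosφ2=-0.28731343, x=cosφ1·sinφ2-sinφ1·cosφ2·cosΔλ=0.92434099; θ=atan2(y, x)=-17.2668° <0 so +360° → 342.7332° ≈ 342.7°
Leg 3: φ1=0.7626042, φ2=-0.6031840, Δφ=-1.3657882, Δλ=0.3651578 rad; a=sin²(Δφ/2)+cosφ1·cosφ2·sin²(Δλ/2)=0.4178421316; c=2·atan2(√a, √(1-a))=1.405732048; dist=6371·c=8955.919 ≈ 8955.9 km; running total=35007.2 km
Leg 3 bearing: y=sinΔλ·cosφ2=0.29408111, x=cosφ1·sinφ2-sinφ1·cosφ2·cosΔλ=-0.94155013; θ=atan2(y, x)=162.6545° ≈ 162.7°
Leg 4: φ1=-0.6031840, φ2=0.0241362, Δφ=0.6273202, Δλ=2.8320445 rad; a=sin²(Δφ/2)+cosφ1·cosφ2·sin²(Δλ/2)=0.8989269969; c=2·atan2(√a, √(1-a))=2.494523348; dist=6371·c=15892.608 ≈ 15892.6 km; running total=50899.8 km
Leg 4 bearing: y=sinΔλ·cosφ2=0.30453952, x=cosφ1·sinφ2-sinφ1·cosφ2·cosΔλ=-0.52027366; θ=atan2(y, x)=149.6576° ≈ 149.7°
Leg 5: φ1=0.0241362, φ2=1.0506708, Δφ=1.0265346, Δλ=-1.3768117 rad; a=sin²(Δφ/2)+cosφ1·cosφ2·sin²(Δλ/2)=0.4416404422; c=2·atan2(√a, √(1-a))=1.453810556; dist=6371·c=9262.227 ≈ 9262.2 km; running total=60162.0 km
Leg 5 bearing: y=sinΔλ·cosφ2=-0.48766753, x=cosφ1·sinφ2-sinφ1·cosφ2·cosΔλ=0.86519190; θ=atan2(y, x)=-29.4079° <0 so +360° → 330.5921° ≈ 330.6°
Leg 6: φ1=1.0506708, φ2=0.6966517, Δφ=-0.3540191, Δλ=1.5960949 rad; a=sin²(Δφ/2)+cosφ1·cosφ2·sin²(Δλ/2)=0.2264218119; c=2·atan2(√a, √(1-a))=0.991833153; dist=6371·c=6318.969 ≈ 6319.0 km; running total=66481.0 km
Leg 6 bearing: y=sinΔλ·cosφ2=0.76674952, x=cosφ1·sinφ2-sinφ1·cosφ2·cosΔλ=0.33573065; θ=atan2(y, x)=66.3532° ≈ 66.4°
Leg 7: φ1=0.6966517, φ2=0.7111100, Δφ=0.0144583, Δλ=-3.3238679 rad; a=sin²(Δφ/2)+cosφ1·cosφ2·sin²(Δλ/2)=0.5763433605; c=2·atan2(√a, √(1-a))=1.724082630; dist=6371·c=10984.130 ≈ 10984.1 km; running total=77465.1 km
Leg 7 bearing: y=sinΔλ·cosφ2=0.13733517, x=cosφ1·sinφ2-sinφ1·cosφ2·cosΔλ=0.97868576; θ=atan2(y, x)=7.9879° ≈ 8.0°

Leg 1: dist=14426.8 km, bearing=71.5°
Leg 2: dist=11624.5 km, bearing=342.7°
Leg 3: dist=8955.9 km, bearing=162.7°
Leg 4: dist=15892.6 km, bearing=149.7°
Leg 5: dist=9262.2 km, bearing=330.6°
Leg 6: dist=6319.0 km, bearing=66.4°
Leg 7: dist=10984.1 km, bearing=8.0°
Total: 77465.1 km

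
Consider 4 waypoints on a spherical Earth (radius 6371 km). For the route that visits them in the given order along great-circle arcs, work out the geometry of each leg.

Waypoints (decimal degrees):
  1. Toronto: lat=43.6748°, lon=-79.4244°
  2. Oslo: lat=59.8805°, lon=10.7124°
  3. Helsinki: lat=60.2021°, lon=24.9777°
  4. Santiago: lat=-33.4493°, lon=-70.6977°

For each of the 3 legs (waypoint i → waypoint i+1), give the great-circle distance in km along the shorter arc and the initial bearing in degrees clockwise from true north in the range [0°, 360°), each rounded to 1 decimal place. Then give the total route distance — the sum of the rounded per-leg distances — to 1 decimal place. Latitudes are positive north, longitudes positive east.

Leg 1: dist=5936.0 km, bearing=38.7°
Leg 2: dist=791.4 km, bearing=81.2°
Leg 3: dist=13486.5 km, bearing=256.3°
Total: 20213.9 km

Leg 1: φ1=0.7622691, φ2=1.0451119, Δφ=0.2828428, Δλ=1.5731839 rad; a=sin²(Δφ/2)+cosφ1·cosφ2·sin²(Δλ/2)=0.2017708605; c=2·atan2(√a, √(1-a))=0.931715058; dist=6371·c=5935.957 ≈ 5936.0 km; running total=5936.0 km
Leg 1 bearing: y=sinΔλ·cosφ2=0.50180372, x=cosφ1·sinφ2-sinφ1·cosφ2·cosΔλ=0.62644277; θ=atan2(y, x)=38.6960° ≈ 38.7°
Leg 2: φ1=1.0451119, φ2=1.0507249, Δφ=0.0056130, Δλ=0.2489765 rad; a=sin²(Δφ/2)+cosφ1·cosφ2·sin²(Δλ/2)=0.0038524917; c=2·atan2(√a, √(1-a))=0.124216732; dist=6371·c=791.385 ≈ 791.4 km; running total=6727.4 km
Leg 2 bearing: y=sinΔλ·cosφ2=0.12245256, x=cosφ1·sinφ2-sinφ1·cosφ2·cosΔλ=0.01886717; θ=atan2(y, x)=81.2409° ≈ 81.2°
Leg 3: φ1=1.0507249, φ2=-0.5838004, Δφ=-1.6345253, Δλ=-1.6698507 rad; a=sin²(Δφ/2)+cosφ1·cosφ2·sin²(Δλ/2)=0.7596628686; c=2·atan2(√a, √(1-a))=2.116858086; dist=6371·c=13486.503 ≈ 13486.5 km; running total=20213.9 km
Leg 3 bearing: y=sinΔλ·cosφ2=-0.83028389, x=cosφ1·sinφ2-sinφ1·cosφ2·cosΔλ=-0.20231024; θ=atan2(y, x)=-103.6941° <0 so +360° → 256.3059° ≈ 256.3°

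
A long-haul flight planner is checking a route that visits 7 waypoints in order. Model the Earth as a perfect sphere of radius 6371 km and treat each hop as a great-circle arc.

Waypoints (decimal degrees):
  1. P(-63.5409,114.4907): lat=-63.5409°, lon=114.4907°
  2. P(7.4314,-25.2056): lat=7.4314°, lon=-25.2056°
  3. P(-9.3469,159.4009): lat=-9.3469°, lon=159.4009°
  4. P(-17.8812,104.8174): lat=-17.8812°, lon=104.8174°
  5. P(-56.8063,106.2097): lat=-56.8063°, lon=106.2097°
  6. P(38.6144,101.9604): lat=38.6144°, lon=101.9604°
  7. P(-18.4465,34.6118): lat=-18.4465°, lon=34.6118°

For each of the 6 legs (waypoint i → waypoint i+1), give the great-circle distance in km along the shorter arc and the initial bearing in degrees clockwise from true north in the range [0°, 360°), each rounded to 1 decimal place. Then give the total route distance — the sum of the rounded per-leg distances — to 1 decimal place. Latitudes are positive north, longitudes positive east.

Leg 1: dist=13000.8 km, bearing=226.0°
Leg 2: dist=19465.4 km, bearing=246.9°
Leg 3: dist=5954.9 km, bearing=254.6°
Leg 4: dist=4329.8 km, bearing=178.8°
Leg 5: dist=10617.8 km, bearing=356.7°
Leg 6: dist=9446.2 km, bearing=241.5°
Total: 62814.9 km

Leg 1: φ1=-1.1089979, φ2=0.1297024, Δφ=1.2387003, Δλ=-2.4381604 rad; a=sin²(Δφ/2)+cosφ1·cosφ2·sin²(Δλ/2)=0.7263660059; c=2·atan2(√a, √(1-a))=2.040623298; dist=6371·c=13000.811 ≈ 13000.8 km; running total=13000.8 km
Leg 1 bearing: y=sinΔλ·cosφ2=-0.64140586, x=cosφ1·sinφ2-sinφ1·cosφ2·cosΔλ=-0.61938054; θ=atan2(y, x)=-133.9992° <0 so +360° → 226.0008° ≈ 226.0°
Leg 2: φ1=0.1297024, φ2=-0.1631342, Δφ=-0.2928366, Δλ=3.2219912 rad; a=sin²(Δφ/2)+cosφ1·cosφ2·sin²(Δλ/2)=0.9981403217; c=2·atan2(√a, √(1-a))=3.055317924; dist=6371·c=19465.430 ≈ 19465.4 km; running total=32466.2 km
Leg 2 bearing: y=sinΔλ·cosφ2=-0.07924571, x=cosφ1·sinφ2-sinφ1·cosφ2·cosΔλ=-0.03383780; θ=atan2(y, x)=-113.1224° <0 so +360° → 246.8776° ≈ 246.9°
Leg 3: φ1=-0.1631342, φ2=-0.3120858, Δφ=-0.1489516, Δλ=-0.9526618 rad; a=sin²(Δφ/2)+cosφ1·cosφ2·sin²(Δλ/2)=0.2029662300; c=2·atan2(√a, √(1-a))=0.934690353; dist=6371·c=5954.912 ≈ 5954.9 km; running total=38421.1 km
Leg 3 bearing: y=sinΔλ·cosφ2=-0.77559442, x=cosφ1·sinφ2-sinφ1·cosφ2·cosΔλ=-0.21339413; θ=atan2(y, x)=-105.3835° <0 so +360° → 254.6165° ≈ 254.6°
Leg 4: φ1=-0.3120858, φ2=-0.9914570, Δφ=-0.6793712, Δλ=0.0243002 rad; a=sin²(Δφ/2)+cosφ1·cosφ2·sin²(Δλ/2)=0.1110929241; c=2·atan2(√a, √(1-a))=0.679615946; dist=6371·c=4329.833 ≈ 4329.8 km; running total=42750.9 km
Leg 4 bearing: y=sinΔλ·cosφ2=0.01330236, x=cosφ1·sinφ2-sinφ1·cosφ2·cosΔλ=-0.62835356; θ=atan2(y, x)=178.7872° ≈ 178.8°
Leg 5: φ1=-0.9914570, φ2=0.6739484, Δφ=1.6654054, Δλ=-0.0741643 rad; a=sin²(Δφ/2)+cosφ1·cosφ2·sin²(Δλ/2)=0.5478219496; c=2·atan2(√a, √(1-a))=1.666586651; dist=6371·c=10617.824 ≈ 10617.8 km; running total=53368.7 km
Leg 5 bearing: y=sinΔλ·cosφ2=-0.05789616, x=cosφ1·sinφ2-sinφ1·cosφ2·cosΔλ=0.99373049; θ=atan2(y, x)=-3.3344° <0 so +360° → 356.6656° ≈ 356.7°
Leg 6: φ1=0.6739484, φ2=-0.3219522, Δφ=-0.9959006, Δλ=-1.1754548 rad; a=sin²(Δφ/2)+cosφ1·cosφ2·sin²(Δλ/2)=0.4560047951; c=2·atan2(√a, √(1-a))=1.482691978; dist=6371·c=9446.231 ≈ 9446.2 km; running total=62814.9 km
Leg 6 bearing: y=sinΔλ·cosφ2=-0.87544785, x=cosφ1·sinφ2-sinφ1·cosφ2·cosΔλ=-0.47523547; θ=atan2(y, x)=-118.4953° <0 so +360° → 241.5047° ≈ 241.5°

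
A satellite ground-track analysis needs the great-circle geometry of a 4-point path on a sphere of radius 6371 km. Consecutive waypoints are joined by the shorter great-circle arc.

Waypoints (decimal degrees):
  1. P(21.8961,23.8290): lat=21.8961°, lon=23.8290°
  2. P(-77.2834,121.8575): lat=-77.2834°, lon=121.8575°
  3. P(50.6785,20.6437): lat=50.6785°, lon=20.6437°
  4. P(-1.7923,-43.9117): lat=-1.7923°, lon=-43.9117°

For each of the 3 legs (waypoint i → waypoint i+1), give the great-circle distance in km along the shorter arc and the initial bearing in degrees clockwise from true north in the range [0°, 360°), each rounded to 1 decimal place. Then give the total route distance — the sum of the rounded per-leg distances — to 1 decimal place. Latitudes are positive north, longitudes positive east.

Leg 1: dist=12575.9 km, bearing=166.3°
Leg 2: dist=15725.3 km, bearing=274.6°
Leg 3: dist=8411.4 km, bearing=248.7°
Total: 36712.6 km

Leg 1: φ1=0.3821590, φ2=-1.3488498, Δφ=-1.7310088, Δλ=1.7109201 rad; a=sin²(Δφ/2)+cosφ1·cosφ2·sin²(Δλ/2)=0.6961518359; c=2·atan2(√a, √(1-a))=1.973931024; dist=6371·c=12575.915 ≈ 12575.9 km; running total=12575.9 km
Leg 1 bearing: y=sinΔλ·cosφ2=0.21797129, x=cosφ1·sinφ2-sinφ1·cosφ2·cosΔλ=-0.89363659; θ=atan2(y, x)=166.2924° ≈ 166.3°
Leg 2: φ1=-1.3488498, φ2=0.8845067, Δφ=2.2333565, Δλ=-1.7665141 rad; a=sin²(Δφ/2)+cosφ1·cosφ2·sin²(Δλ/2)=0.8908766042; c=2·atan2(√a, √(1-a))=2.468268696; dist=6371·c=15725.340 ≈ 15725.3 km; running total=28301.2 km
Leg 2 bearing: y=sinΔλ·cosφ2=-0.62157338, x=cosφ1·sinφ2-sinφ1·cosφ2·cosΔλ=0.05008452; θ=atan2(y, x)=-85.3932° <0 so +360° → 274.6068° ≈ 274.6°
Leg 3: φ1=0.8845067, φ2=-0.0312815, Δφ=-0.9157882, Δλ=-1.1267043 rad; a=sin²(Δφ/2)+cosφ1·cosφ2·sin²(Δλ/2)=0.3760396890; c=2·atan2(√a, √(1-a))=1.320263051; dist=6371·c=8411.396 ≈ 8411.4 km; running total=36712.6 km
Leg 3 bearing: y=sinΔλ·cosφ2=-0.90255936, x=cosφ1·sinφ2-sinφ1·cosφ2·cosΔλ=-0.35202553; θ=atan2(y, x)=-111.3073° <0 so +360° → 248.6927° ≈ 248.7°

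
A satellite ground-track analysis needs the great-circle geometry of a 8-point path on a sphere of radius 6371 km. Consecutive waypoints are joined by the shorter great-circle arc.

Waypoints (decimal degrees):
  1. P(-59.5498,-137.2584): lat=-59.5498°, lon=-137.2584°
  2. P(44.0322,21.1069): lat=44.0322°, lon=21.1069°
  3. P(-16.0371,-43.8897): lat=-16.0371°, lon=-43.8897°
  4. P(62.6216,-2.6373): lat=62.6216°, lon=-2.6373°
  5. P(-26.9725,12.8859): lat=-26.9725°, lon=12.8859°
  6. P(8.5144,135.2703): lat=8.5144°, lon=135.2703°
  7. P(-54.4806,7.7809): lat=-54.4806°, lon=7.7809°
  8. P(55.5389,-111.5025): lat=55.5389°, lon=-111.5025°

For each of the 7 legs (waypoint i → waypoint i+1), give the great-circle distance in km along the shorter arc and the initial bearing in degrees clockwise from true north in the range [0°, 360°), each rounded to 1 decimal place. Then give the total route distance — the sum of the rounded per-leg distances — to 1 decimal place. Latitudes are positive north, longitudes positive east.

Leg 1: dist=17757.7 km, bearing=130.2°
Leg 2: dist=9369.1 km, bearing=241.1°
Leg 3: dist=9452.8 km, bearing=17.7°
Leg 4: dist=10057.7 km, bearing=166.2°
Leg 5: dist=13636.0 km, bearing=97.4°
Leg 6: dist=13126.3 km, bearing=211.5°
Leg 7: dist=16267.0 km, bearing=297.2°
Total: 89666.6 km

Leg 1: φ1=-1.0393401, φ2=0.7685069, Δφ=1.8078469, Δλ=2.7639959 rad; a=sin²(Δφ/2)+cosφ1·cosφ2·sin²(Δλ/2)=0.9689403402; c=2·atan2(√a, √(1-a))=2.787267024; dist=6371·c=17757.678 ≈ 17757.7 km; running total=17757.7 km
Leg 1 bearing: y=sinΔλ·cosφ2=0.26506768, x=cosφ1·sinφ2-sinφ1·cosφ2·cosΔλ=-0.22387263; θ=atan2(y, x)=130.1840° ≈ 130.2°
Leg 2: φ1=0.7685069, φ2=-0.2799002, Δφ=-1.0484071, Δλ=-1.1344047 rad; a=sin²(Δφ/2)+cosφ1·cosφ2·sin²(Δλ/2)=0.4499820530; c=2·atan2(√a, √(1-a))=1.470592831; dist=6371·c=9369.147 ≈ 9369.1 km; running total=27126.8 km
Leg 2 bearing: y=sinΔλ·cosφ2=-0.87101292, x=cosφ1·sinφ2-sinφ1·cosφ2·cosΔλ=-0.48096707; θ=atan2(y, x)=-118.9072° <0 so +360° → 241.0928° ≈ 241.1°
Leg 3: φ1=-0.2799002, φ2=1.0929531, Δφ=1.3728533, Δλ=0.7199902 rad; a=sin²(Δφ/2)+cosφ1·cosφ2·sin²(Δλ/2)=0.4565191260; c=2·atan2(√a, √(1-a))=1.483724598; dist=6371·c=9452.809 ≈ 9452.8 km; running total=36579.6 km
Leg 3 bearing: y=sinΔλ·cosφ2=0.30322458, x=cosφ1·sinφ2-sinφ1·cosφ2·cosΔλ=0.94894284; θ=atan2(y, x)=17.7207° ≈ 17.7°
Leg 4: φ1=1.0929531, φ2=-0.4707589, Δφ=-1.5637120, Δλ=0.2709310 rad; a=sin²(Δφ/2)+cosφ1·cosφ2·sin²(Δλ/2)=0.5039329751; c=2·atan2(√a, √(1-a))=1.578662358; dist=6371·c=10057.658 ≈ 10057.7 km; running total=46637.3 km
Leg 4 bearing: y=sinΔλ·cosφ2=0.23851707, x=cosφ1·sinφ2-sinφ1·cosφ2·cosΔλ=-0.97110645; θ=atan2(y, x)=166.2005° ≈ 166.2°
Leg 5: φ1=-0.4707589, φ2=0.1486043, Δφ=0.6193632, Δλ=2.1360107 rad; a=sin²(Δφ/2)+cosφ1·cosφ2·sin²(Δλ/2)=0.7696148400; c=2·atan2(√a, √(1-a))=2.140318471; dist=6371·c=13635.969 ≈ 13636.0 km; running total=60273.3 km
Leg 5 bearing: y=sinΔλ·cosφ2=0.83516657, x=cosφ1·sinφ2-sinφ1·cosφ2·cosΔλ=-0.10829658; θ=atan2(y, x)=97.3884° ≈ 97.4°
Leg 6: φ1=0.1486043, φ2=-0.9508658, Δφ=-1.0994702, Δλ=-2.2251098 rad; a=sin²(Δφ/2)+cosφ1·cosφ2·sin²(Δλ/2)=0.7351010975; c=2·atan2(√a, √(1-a))=2.060316192; dist=6371·c=13126.274 ≈ 13126.3 km; running total=73399.6 km
Leg 6 bearing: y=sinΔλ·cosφ2=-0.46098672, x=cosφ1·sinφ2-sinφ1·cosφ2·cosΔλ=-0.75259627; θ=atan2(y, x)=-148.5113° <0 so +360° → 211.4887° ≈ 211.5°
Leg 7: φ1=-0.9508658, φ2=0.9693367, Δφ=1.9202025, Δλ=-2.0818881 rad; a=sin²(Δφ/2)+cosφ1·cosφ2·sin²(Δλ/2)=0.9159417592; c=2·atan2(√a, √(1-a))=2.553289458; dist=6371·c=16267.007 ≈ 16267.0 km; running total=89666.6 km
Leg 7 bearing: y=sinΔλ·cosφ2=-0.49353762, x=cosφ1·sinφ2-sinφ1·cosφ2·cosΔλ=0.25375269; θ=atan2(y, x)=-62.7900° <0 so +360° → 297.2100° ≈ 297.2°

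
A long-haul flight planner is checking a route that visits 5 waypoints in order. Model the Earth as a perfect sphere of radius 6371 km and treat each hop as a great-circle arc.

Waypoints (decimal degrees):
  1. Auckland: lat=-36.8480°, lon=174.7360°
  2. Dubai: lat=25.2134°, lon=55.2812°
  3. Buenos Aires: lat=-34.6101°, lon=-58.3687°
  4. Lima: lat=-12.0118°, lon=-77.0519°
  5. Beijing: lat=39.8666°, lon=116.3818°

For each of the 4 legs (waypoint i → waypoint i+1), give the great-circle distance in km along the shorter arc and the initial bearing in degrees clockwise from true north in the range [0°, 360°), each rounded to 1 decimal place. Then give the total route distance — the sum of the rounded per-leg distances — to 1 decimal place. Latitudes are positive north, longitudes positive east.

Leg 1: φ1=-0.6431189, φ2=0.4400568, Δφ=1.0831758, Δλ=-2.0848796 rad; a=sin²(Δφ/2)+cosφ1·cosφ2·sin²(Δλ/2)=0.8057382419; c=2·atan2(√a, √(1-a))=2.228721560; dist=6371·c=14199.185 ≈ 14199.2 km; running total=14199.2 km
Leg 1 bearing: y=sinΔλ·cosφ2=-0.78778590, x=cosφ1·sinφ2-sinφ1·cosφ2·cosΔλ=0.07409375; θ=atan2(y, x)=-84.6270° <0 so +360° → 275.3730° ≈ 275.4°
Leg 2: φ1=0.4400568, φ2=-0.6040602, Δφ=-1.0441170, Δλ=-1.9835649 rad; a=sin²(Δφ/2)+cosφ1·cosφ2·sin²(Δλ/2)=0.7703307616; c=2·atan2(√a, √(1-a))=2.142019604; dist=6371·c=13646.807 ≈ 13646.8 km; running total=27846.0 km
Leg 2 bearing: y=sinΔλ·cosφ2=-0.75391250, x=cosφ1·sinφ2-sinφ1·cosφ2·cosΔλ=-0.37323058; θ=atan2(y, x)=-116.3381° <0 so +360° → 243.6619° ≈ 243.7°
Leg 3: φ1=-0.6040602, φ2=-0.2096455, Δφ=0.3944147, Δλ=-0.3260834 rad; a=sin²(Δφ/2)+cosφ1·cosφ2·sin²(Δλ/2)=0.0595996448; c=2·atan2(√a, √(1-a))=0.493245685; dist=6371·c=3142.468 ≈ 3142.5 km; running total=30988.5 km
Leg 3 bearing: y=sinΔλ·cosφ2=-0.31332142, x=cosφ1·sinφ2-sinφ1·cosφ2·cosΔλ=0.35499267; θ=atan2(y, x)=-41.4321° <0 so +360° → 318.5679° ≈ 318.6°
Leg 4: φ1=-0.2096455, φ2=0.6958034, Δφ=0.9054489, Δλ=3.3760549 rad; a=sin²(Δφ/2)+cosφ1·cosφ2·sin²(Δλ/2)=0.9317969909; c=2·atan2(√a, √(1-a))=2.613151323; dist=6371·c=16648.387 ≈ 16648.4 km; running total=47636.9 km
Leg 4 bearing: y=sinΔλ·cosφ2=-0.17831467, x=cosφ1·sinφ2-sinφ1·cosφ2·cosΔλ=0.47160292; θ=atan2(y, x)=-20.7118° <0 so +360° → 339.2882° ≈ 339.3°

Leg 1: dist=14199.2 km, bearing=275.4°
Leg 2: dist=13646.8 km, bearing=243.7°
Leg 3: dist=3142.5 km, bearing=318.6°
Leg 4: dist=16648.4 km, bearing=339.3°
Total: 47636.9 km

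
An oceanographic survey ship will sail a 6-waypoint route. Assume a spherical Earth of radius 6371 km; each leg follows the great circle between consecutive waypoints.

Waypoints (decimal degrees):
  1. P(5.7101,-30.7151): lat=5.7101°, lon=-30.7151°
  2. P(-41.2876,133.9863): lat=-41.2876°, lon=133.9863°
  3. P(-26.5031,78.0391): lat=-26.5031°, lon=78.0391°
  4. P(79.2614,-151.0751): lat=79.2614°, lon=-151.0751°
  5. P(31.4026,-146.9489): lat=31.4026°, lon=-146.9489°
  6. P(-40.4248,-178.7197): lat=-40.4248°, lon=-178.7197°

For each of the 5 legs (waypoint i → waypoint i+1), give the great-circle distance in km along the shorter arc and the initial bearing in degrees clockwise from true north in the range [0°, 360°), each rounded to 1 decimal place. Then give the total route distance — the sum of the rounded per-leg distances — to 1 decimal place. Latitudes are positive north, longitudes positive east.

Leg 1: φ1=0.0996600, φ2=-0.7206046, Δφ=-0.8202646, Δλ=2.8745817 rad; a=sin²(Δφ/2)+cosφ1·cosφ2·sin²(Δλ/2)=0.8934172308; c=2·atan2(√a, √(1-a))=2.476459252; dist=6371·c=15777.522 ≈ 15777.5 km; running total=15777.5 km
Leg 1 bearing: y=sinΔλ·cosφ2=0.19825834, x=cosφ1·sinφ2-sinφ1·cosφ2·cosΔλ=-0.58445287; θ=atan2(y, x)=161.2620° ≈ 161.3°
Leg 2: φ1=-0.7206046, φ2=-0.4625664, Δφ=0.2580382, Δλ=-0.9764628 rad; a=sin²(Δφ/2)+cosφ1·cosφ2·sin²(Δλ/2)=0.1645055330; c=2·atan2(√a, √(1-a))=0.835254590; dist=6371·c=5321.407 ≈ 5321.4 km; running total=21098.9 km
Leg 2 bearing: y=sinΔλ·cosφ2=-0.74145272, x=cosφ1·sinφ2-sinφ1·cosφ2·cosΔλ=-0.00465996; θ=atan2(y, x)=-90.3601° <0 so +360° → 269.6399° ≈ 269.6°
Leg 3: φ1=-0.4625664, φ2=1.3833724, Δφ=1.8459388, Δλ=-3.9987972 rad; a=sin²(Δφ/2)+cosφ1·cosφ2·sin²(Δλ/2)=0.7737881920; c=2·atan2(√a, √(1-a))=2.150261366; dist=6371·c=13699.315 ≈ 13699.3 km; running total=34798.2 km
Leg 3 bearing: y=sinΔλ·cosφ2=0.14086732, x=cosφ1·sinφ2-sinφ1·cosφ2·cosΔλ=0.82481301; θ=atan2(y, x)=9.6919° ≈ 9.7°
Leg 4: φ1=1.3833724, φ2=0.5480788, Δφ=-0.8352936, Δλ=0.0720158 rad; a=sin²(Δφ/2)+cosφ1·cosφ2·sin²(Δλ/2)=0.1647261213; c=2·atan2(√a, √(1-a))=0.835849435; dist=6371·c=5325.197 ≈ 5325.2 km; running total=40123.4 km
Leg 4 bearing: y=sinΔλ·cosφ2=0.06141430, x=cosφ1·sinφ2-sinφ1·cosφ2·cosΔλ=-0.73931995; θ=atan2(y, x)=175.2514° ≈ 175.3°
Leg 5: φ1=0.5480788, φ2=-0.7055459, Δφ=-1.2536246, Δλ=-0.5545051 rad; a=sin²(Δφ/2)+cosφ1·cosφ2·sin²(Δλ/2)=0.3927389154; c=2·atan2(√a, √(1-a))=1.354593744; dist=6371·c=8630.117 ≈ 8630.1 km; running total=48753.5 km
Leg 5 bearing: y=sinΔλ·cosφ2=-0.40081938, x=cosφ1·sinφ2-sinφ1·cosφ2·cosΔλ=-0.89068741; θ=atan2(y, x)=-155.7717° <0 so +360° → 204.2283° ≈ 204.2°

Leg 1: dist=15777.5 km, bearing=161.3°
Leg 2: dist=5321.4 km, bearing=269.6°
Leg 3: dist=13699.3 km, bearing=9.7°
Leg 4: dist=5325.2 km, bearing=175.3°
Leg 5: dist=8630.1 km, bearing=204.2°
Total: 48753.5 km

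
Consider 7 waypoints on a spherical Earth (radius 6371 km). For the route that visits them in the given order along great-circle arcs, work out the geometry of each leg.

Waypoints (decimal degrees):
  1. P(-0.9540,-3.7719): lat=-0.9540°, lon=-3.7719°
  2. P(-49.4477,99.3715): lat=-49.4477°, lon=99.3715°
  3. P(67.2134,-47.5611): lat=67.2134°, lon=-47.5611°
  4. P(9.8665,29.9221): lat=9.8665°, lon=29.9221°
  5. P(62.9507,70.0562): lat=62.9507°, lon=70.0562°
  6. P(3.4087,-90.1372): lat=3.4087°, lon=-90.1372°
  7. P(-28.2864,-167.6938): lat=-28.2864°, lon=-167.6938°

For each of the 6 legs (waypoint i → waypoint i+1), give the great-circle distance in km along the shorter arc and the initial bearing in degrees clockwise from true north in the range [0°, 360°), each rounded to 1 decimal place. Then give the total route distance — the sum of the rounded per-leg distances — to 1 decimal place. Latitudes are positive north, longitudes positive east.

Leg 1: φ1=-0.0166504, φ2=-0.8630252, Δφ=-0.8463747, Δλ=1.8001919 rad; a=sin²(Δφ/2)+cosφ1·cosφ2·sin²(Δλ/2)=0.5675819939; c=2·atan2(√a, √(1-a))=1.706375294; dist=6371·c=10871.317 ≈ 10871.3 km; running total=10871.3 km
Leg 1 bearing: y=sinΔλ·cosφ2=0.63311077, x=cosφ1·sinφ2-sinφ1·cosφ2·cosΔλ=-0.76216891; θ=atan2(y, x)=140.2846° ≈ 140.3°
Leg 2: φ1=-0.8630252, φ2=1.1730951, Δφ=2.0361203, Δλ=-2.5644576 rad; a=sin²(Δφ/2)+cosφ1·cosφ2·sin²(Δλ/2)=0.9557640072; c=2·atan2(√a, √(1-a))=2.717780866; dist=6371·c=17314.982 ≈ 17315.0 km; running total=28186.3 km
Leg 2 bearing: y=sinΔλ·cosφ2=-0.21132064, x=cosφ1·sinφ2-sinφ1·cosφ2·cosΔλ=0.35278927; θ=atan2(y, x)=-30.9216° <0 so +360° → 329.0784° ≈ 329.1°
Leg 3: φ1=1.1730951, φ2=0.1722029, Δφ=-1.0008922, Δλ=1.3523370 rad; a=sin²(Δφ/2)+cosφ1·cosφ2·sin²(Δλ/2)=0.3796619589; c=2·atan2(√a, √(1-a))=1.327733979; dist=6371·c=8458.993 ≈ 8459.0 km; running total=36645.3 km
Leg 3 bearing: y=sinΔλ·cosφ2=0.96179371, x=cosφ1·sinφ2-sinφ1·cosφ2·cosΔλ=-0.13049091; θ=atan2(y, x)=97.7264° ≈ 97.7°
Leg 4: φ1=0.1722029, φ2=1.0986970, Δφ=0.9264941, Δλ=0.7004722 rad; a=sin²(Δφ/2)+cosφ1·cosφ2·sin²(Δλ/2)=0.2524267946; c=2·atan2(√a, √(1-a))=1.052792984; dist=6371·c=6707.344 ≈ 6707.3 km; running total=43352.6 km
Leg 4 bearing: y=sinΔλ·cosφ2=0.29312670, x=cosφ1·sinφ2-sinφ1·cosφ2·cosΔλ=0.81786721; θ=atan2(y, x)=19.7179° ≈ 19.7°
Leg 5: φ1=1.0986970, φ2=0.0594930, Δφ=-1.0392039, Δλ=-2.7959023 rad; a=sin²(Δφ/2)+cosφ1·cosφ2·sin²(Δλ/2)=0.6870716173; c=2·atan2(√a, √(1-a))=1.954269064; dist=6371·c=12450.648 ≈ 12450.6 km; running total=55803.2 km
Leg 5 bearing: y=sinΔλ·cosφ2=-0.33824682, x=cosφ1·sinφ2-sinφ1·cosφ2·cosΔλ=0.86348476; θ=atan2(y, x)=-21.3914° <0 so +360° → 338.6086° ≈ 338.6°
Leg 6: φ1=0.0594930, φ2=-0.4936908, Δφ=-0.5531839, Δλ=-1.3536180 rad; a=sin²(Δφ/2)+cosφ1·cosφ2·sin²(Δλ/2)=0.4193832101; c=2·atan2(√a, √(1-a))=1.408855868; dist=6371·c=8975.821 ≈ 8975.8 km; running total=64779.0 km
Leg 6 bearing: y=sinΔλ·cosφ2=-0.85990423, x=cosφ1·sinφ2-sinφ1·cosφ2·cosΔλ=-0.48432268; θ=atan2(y, x)=-119.3895° <0 so +360° → 240.6105° ≈ 240.6°

Leg 1: dist=10871.3 km, bearing=140.3°
Leg 2: dist=17315.0 km, bearing=329.1°
Leg 3: dist=8459.0 km, bearing=97.7°
Leg 4: dist=6707.3 km, bearing=19.7°
Leg 5: dist=12450.6 km, bearing=338.6°
Leg 6: dist=8975.8 km, bearing=240.6°
Total: 64779.0 km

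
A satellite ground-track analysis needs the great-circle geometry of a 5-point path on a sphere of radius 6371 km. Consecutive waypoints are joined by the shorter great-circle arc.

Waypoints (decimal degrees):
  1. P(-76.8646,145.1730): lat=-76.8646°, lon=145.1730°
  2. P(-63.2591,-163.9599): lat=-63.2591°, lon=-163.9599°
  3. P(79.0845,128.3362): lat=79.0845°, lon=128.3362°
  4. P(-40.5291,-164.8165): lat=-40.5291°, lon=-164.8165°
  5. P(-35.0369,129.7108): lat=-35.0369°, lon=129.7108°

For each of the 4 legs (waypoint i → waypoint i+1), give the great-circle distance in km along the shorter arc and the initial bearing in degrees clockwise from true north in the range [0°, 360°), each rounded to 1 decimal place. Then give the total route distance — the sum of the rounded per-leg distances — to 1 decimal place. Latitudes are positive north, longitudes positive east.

Leg 1: φ1=-1.3415403, φ2=-1.1040796, Δφ=0.2374608, Δλ=-5.3953869 rad; a=sin²(Δφ/2)+cosφ1·cosφ2·sin²(Δλ/2)=0.0328904489; c=2·atan2(√a, √(1-a))=0.364732807; dist=6371·c=2323.713 ≈ 2323.7 km; running total=2323.7 km
Leg 1 bearing: y=sinΔλ·cosφ2=0.34902420, x=cosφ1·sinφ2-sinφ1·cosφ2·cosΔλ=0.07359874; θ=atan2(y, x)=78.0925° ≈ 78.1°
Leg 2: φ1=-1.1040796, φ2=1.3802849, Δφ=2.4843645, Δλ=5.1015293 rad; a=sin²(Δφ/2)+cosφ1·cosφ2·sin²(Δλ/2)=0.9222835022; c=2·atan2(√a, √(1-a))=2.576552320; dist=6371·c=16415.215 ≈ 16415.2 km; running total=18738.9 km
Leg 2 bearing: y=sinΔλ·cosφ2=-0.17520360, x=cosφ1·sinφ2-sinφ1·cosφ2·cosΔλ=0.50597458; θ=atan2(y, x)=-19.0994° <0 so +360° → 340.9006° ≈ 340.9°
Leg 3: φ1=1.3802849, φ2=-0.7073662, Δφ=-2.0876512, Δλ=-5.1164798 rad; a=sin²(Δφ/2)+cosφ1·cosφ2·sin²(Δλ/2)=0.7907433471; c=2·atan2(√a, √(1-a))=2.191351229; dist=6371·c=13961.099 ≈ 13961.1 km; running total=32700.0 km
Leg 3 bearing: y=sinΔλ·cosφ2=0.69885968, x=cosφ1·sinφ2-sinφ1·cosφ2·cosΔλ=-0.41649535; θ=atan2(y, x)=120.7934° ≈ 120.8°
Leg 4: φ1=-0.7073662, φ2=-0.6115093, Δφ=0.0958570, Δλ=5.1404711 rad; a=sin²(Δφ/2)+cosφ1·cosφ2·sin²(Δλ/2)=0.1842894853; c=2·atan2(√a, √(1-a))=0.887411934; dist=6371·c=5653.701 ≈ 5653.7 km; running total=38353.7 km
Leg 4 bearing: y=sinΔλ·cosφ2=-0.74489847, x=cosφ1·sinφ2-sinφ1·cosφ2·cosΔλ=-0.21548491; θ=atan2(y, x)=-106.1341° <0 so +360° → 253.8659° ≈ 253.9°

Leg 1: dist=2323.7 km, bearing=78.1°
Leg 2: dist=16415.2 km, bearing=340.9°
Leg 3: dist=13961.1 km, bearing=120.8°
Leg 4: dist=5653.7 km, bearing=253.9°
Total: 38353.7 km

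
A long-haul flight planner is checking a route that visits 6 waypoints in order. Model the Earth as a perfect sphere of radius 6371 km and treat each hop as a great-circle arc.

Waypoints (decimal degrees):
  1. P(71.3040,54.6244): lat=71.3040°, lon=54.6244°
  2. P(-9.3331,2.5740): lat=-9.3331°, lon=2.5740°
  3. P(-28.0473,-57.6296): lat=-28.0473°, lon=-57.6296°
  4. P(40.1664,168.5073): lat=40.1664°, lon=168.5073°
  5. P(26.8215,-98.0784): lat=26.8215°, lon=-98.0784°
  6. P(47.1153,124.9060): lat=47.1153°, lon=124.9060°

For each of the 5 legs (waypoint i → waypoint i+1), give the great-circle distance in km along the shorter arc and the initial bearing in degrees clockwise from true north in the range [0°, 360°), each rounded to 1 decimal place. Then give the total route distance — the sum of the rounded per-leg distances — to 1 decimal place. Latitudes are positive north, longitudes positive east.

Leg 1: φ1=1.2444896, φ2=-0.1628933, Δφ=-1.4073829, Δλ=-0.9084509 rad; a=sin²(Δφ/2)+cosφ1·cosφ2·sin²(Δλ/2)=0.4795499259; c=2·atan2(√a, √(1-a))=1.529884767; dist=6371·c=9746.896 ≈ 9746.9 km; running total=9746.9 km
Leg 1 bearing: y=sinΔλ·cosφ2=-0.77811331, x=cosφ1·sinφ2-sinφ1·cosφ2·cosΔλ=-0.62679091; θ=atan2(y, x)=-128.8524° <0 so +360° → 231.1476° ≈ 231.1°
Leg 2: φ1=-0.1628933, φ2=-0.4895177, Δφ=-0.3266244, Δλ=-1.0507510 rad; a=sin²(Δφ/2)+cosφ1·cosφ2·sin²(Δλ/2)=0.2454951428; c=2·atan2(√a, √(1-a))=1.036762406; dist=6371·c=6605.213 ≈ 6605.2 km; running total=16352.1 km
Leg 2 bearing: y=sinΔλ·cosφ2=-0.76588240, x=cosφ1·sinφ2-sinφ1·cosφ2·cosΔλ=-0.39285273; θ=atan2(y, x)=-117.1552° <0 so +360° → 242.8448° ≈ 242.8°
Leg 3: φ1=-0.4895177, φ2=0.7010359, Δφ=1.1905537, Δλ=3.9468335 rad; a=sin²(Δφ/2)+cosφ1·cosφ2·sin²(Δλ/2)=0.8853106829; c=2·atan2(√a, √(1-a))=2.450611912; dist=6371·c=15612.848 ≈ 15612.8 km; running total=31964.9 km
Leg 3 bearing: y=sinΔλ·cosφ2=-0.55096787, x=cosφ1·sinφ2-sinφ1·cosφ2·cosΔλ=0.32027663; θ=atan2(y, x)=-59.8306° <0 so +360° → 300.1694° ≈ 300.2°
Leg 4: φ1=0.7010359, φ2=0.4681235, Δφ=-0.2329124, Δλ=-4.6527982 rad; a=sin²(Δφ/2)+cosφ1·cosφ2·sin²(Δλ/2)=0.3747891015; c=2·atan2(√a, √(1-a))=1.317680417; dist=6371·c=8394.942 ≈ 8394.9 km; running total=40359.8 km
Leg 4 bearing: y=sinΔλ·cosφ2=0.89083252, x=cosφ1·sinφ2-sinφ1·cosφ2·cosΔλ=0.37908619; θ=atan2(y, x)=66.9482° ≈ 66.9°
Leg 5: φ1=0.4681235, φ2=0.8223171, Δφ=0.3541936, Δλ=3.8918120 rad; a=sin²(Δφ/2)+cosφ1·cosφ2·sin²(Δλ/2)=0.5568290713; c=2·atan2(√a, √(1-a))=1.684700612; dist=6371·c=10733.228 ≈ 10733.2 km; running total=51093.0 km
Leg 5 bearing: y=sinΔλ·cosφ2=-0.46398156, x=cosφ1·sinφ2-sinφ1·cosφ2·cosΔλ=0.87852316; θ=atan2(y, x)=-27.8402° <0 so +360° → 332.1598° ≈ 332.2°

Leg 1: dist=9746.9 km, bearing=231.1°
Leg 2: dist=6605.2 km, bearing=242.8°
Leg 3: dist=15612.8 km, bearing=300.2°
Leg 4: dist=8394.9 km, bearing=66.9°
Leg 5: dist=10733.2 km, bearing=332.2°
Total: 51093.0 km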